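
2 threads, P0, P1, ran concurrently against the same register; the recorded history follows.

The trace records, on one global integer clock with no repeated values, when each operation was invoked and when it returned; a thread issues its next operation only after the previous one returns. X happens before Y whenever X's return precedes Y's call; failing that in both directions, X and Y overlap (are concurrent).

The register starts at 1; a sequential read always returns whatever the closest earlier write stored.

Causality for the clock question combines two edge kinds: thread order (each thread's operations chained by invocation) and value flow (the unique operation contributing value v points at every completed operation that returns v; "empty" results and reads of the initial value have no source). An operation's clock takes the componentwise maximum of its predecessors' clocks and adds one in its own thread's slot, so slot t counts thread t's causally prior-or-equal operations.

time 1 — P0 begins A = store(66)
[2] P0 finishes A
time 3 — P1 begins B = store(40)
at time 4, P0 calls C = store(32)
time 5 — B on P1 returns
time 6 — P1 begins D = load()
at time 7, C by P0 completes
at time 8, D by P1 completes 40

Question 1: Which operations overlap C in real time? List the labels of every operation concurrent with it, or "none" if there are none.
C runs from 4 to 7; window-overlapping ops are concurrent
A [1,2]: before
B [3,5]: concurrent
D [6,8]: concurrent

B, D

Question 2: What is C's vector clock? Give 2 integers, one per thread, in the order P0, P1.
invoked at 3, B has no predecessors; its own P1 bump gives (0, 1)
invoked at 1, A has no predecessors; its own P0 bump gives (1, 0)
merge at D (invoked 6): VC(B)=(0, 1), own-thread bump on P1 → (0, 2)
merge at C (invoked 4): VC(A)=(1, 0), own-thread bump on P0 → (2, 0)
target: VC(C) = (2, 0)

(2, 0)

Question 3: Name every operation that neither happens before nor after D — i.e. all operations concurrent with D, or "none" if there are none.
D spans [6,8]: anything still running between times 6 and 8 counts as concurrent
A [1,2]: before
B [3,5]: before
C [4,7]: concurrent

C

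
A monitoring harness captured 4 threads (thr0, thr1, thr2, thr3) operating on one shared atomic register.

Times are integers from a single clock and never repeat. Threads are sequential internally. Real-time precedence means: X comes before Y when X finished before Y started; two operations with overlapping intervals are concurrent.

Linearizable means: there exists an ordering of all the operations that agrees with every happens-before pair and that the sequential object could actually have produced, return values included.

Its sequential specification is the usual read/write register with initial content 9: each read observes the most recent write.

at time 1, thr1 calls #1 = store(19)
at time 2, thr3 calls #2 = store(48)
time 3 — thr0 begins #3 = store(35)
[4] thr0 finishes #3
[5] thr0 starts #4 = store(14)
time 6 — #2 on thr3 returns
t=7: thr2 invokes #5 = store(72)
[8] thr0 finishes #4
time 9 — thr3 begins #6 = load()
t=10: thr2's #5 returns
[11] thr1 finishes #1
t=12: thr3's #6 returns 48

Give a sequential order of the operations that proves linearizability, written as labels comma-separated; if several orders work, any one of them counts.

#1, #3, #4, #2, #6, #5

1. #1 store(19), leaving value 19
2. #3 store(35), leaving value 35
3. #4 store(14), leaving value 14
4. #2 store(48), leaving value 48
5. #6 load() → 48, leaving value 48
6. #5 store(72), leaving value 72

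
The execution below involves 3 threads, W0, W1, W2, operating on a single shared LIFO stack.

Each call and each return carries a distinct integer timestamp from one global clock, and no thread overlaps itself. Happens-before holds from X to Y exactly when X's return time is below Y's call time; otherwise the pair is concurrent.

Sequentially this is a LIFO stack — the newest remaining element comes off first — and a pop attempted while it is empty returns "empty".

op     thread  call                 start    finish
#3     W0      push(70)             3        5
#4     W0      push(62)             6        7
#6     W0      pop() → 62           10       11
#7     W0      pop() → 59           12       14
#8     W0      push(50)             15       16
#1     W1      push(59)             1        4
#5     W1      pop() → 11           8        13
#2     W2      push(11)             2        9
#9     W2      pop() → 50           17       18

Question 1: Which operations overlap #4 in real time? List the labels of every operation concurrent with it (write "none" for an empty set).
#4 spans [6,7]: anything still running between times 6 and 7 counts as concurrent
#1 [1,4]: before
#2 [2,9]: concurrent
#3 [3,5]: before
#5 [8,13]: after
#6 [10,11]: after
#7 [12,14]: after
#8 [15,16]: after
#9 [17,18]: after

#2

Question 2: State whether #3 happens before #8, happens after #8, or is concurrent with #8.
#3 spans [3,5], #8 spans [15,16]
resp(#3)=5 < inv(#8)=15

before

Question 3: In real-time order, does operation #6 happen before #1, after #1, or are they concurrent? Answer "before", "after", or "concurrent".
#6 spans [10,11], #1 spans [1,4]
resp(#1)=4 < inv(#6)=10

after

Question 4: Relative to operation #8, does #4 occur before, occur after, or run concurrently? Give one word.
#4 spans [6,7], #8 spans [15,16]
resp(#4)=7 < inv(#8)=15

before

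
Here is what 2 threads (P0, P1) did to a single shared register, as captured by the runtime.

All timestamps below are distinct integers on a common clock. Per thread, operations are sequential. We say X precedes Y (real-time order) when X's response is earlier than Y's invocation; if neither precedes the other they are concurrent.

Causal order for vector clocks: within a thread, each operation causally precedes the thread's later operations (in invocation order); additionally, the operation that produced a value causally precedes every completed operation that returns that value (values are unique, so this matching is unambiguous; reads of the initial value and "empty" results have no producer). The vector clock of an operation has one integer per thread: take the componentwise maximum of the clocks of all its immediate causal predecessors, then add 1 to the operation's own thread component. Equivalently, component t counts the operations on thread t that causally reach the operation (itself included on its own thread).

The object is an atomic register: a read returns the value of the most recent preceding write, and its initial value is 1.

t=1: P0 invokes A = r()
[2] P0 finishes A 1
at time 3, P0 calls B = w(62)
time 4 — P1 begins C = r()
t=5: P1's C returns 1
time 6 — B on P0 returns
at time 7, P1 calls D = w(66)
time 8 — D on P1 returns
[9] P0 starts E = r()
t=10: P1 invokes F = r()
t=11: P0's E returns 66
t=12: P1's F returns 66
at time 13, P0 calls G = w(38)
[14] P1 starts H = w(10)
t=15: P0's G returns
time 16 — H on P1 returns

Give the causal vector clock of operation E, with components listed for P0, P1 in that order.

no predecessors for C (invoked 4): P1 increments from zero → (0, 1)
no predecessors for A (invoked 1): P0 increments from zero → (1, 0)
D, invoked 7, takes VC(C)=(0, 1) under max, adds 1 for P1 → (0, 2)
B, invoked 3, takes VC(A)=(1, 0) under max, adds 1 for P0 → (2, 0)
F, invoked 10, takes VC(D)=(0, 2) under max, adds 1 for P1 → (0, 3)
H, invoked 14, takes VC(F)=(0, 3) under max, adds 1 for P1 → (0, 4)
E, invoked 9, takes VC(B)=(2, 0), VC(D)=(0, 2) under max, adds 1 for P0 → (3, 2)
G, invoked 13, takes VC(E)=(3, 2) under max, adds 1 for P0 → (4, 2)
target: VC(E) = (3, 2)

(3, 2)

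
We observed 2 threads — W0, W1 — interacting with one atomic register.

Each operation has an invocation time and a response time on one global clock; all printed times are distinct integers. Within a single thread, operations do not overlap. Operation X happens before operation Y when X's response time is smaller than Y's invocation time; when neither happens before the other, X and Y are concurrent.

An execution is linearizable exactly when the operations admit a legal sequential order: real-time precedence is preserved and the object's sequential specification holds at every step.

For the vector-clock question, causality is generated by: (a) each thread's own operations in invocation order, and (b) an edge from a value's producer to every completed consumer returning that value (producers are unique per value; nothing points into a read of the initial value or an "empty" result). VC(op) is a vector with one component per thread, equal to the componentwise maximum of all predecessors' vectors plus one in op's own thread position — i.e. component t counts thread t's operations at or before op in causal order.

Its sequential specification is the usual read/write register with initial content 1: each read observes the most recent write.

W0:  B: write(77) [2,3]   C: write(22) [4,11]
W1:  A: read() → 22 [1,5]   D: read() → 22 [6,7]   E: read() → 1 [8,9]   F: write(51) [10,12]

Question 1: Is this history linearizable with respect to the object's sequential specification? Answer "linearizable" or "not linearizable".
not linearizable

through event 8 a valid linearization exists; event 9 (E responding at time 9) ends that
no legal order exists: 2 real-time-consistent candidates over 4 completed atomic register operations, all rejected
include/drop combinations of the 1 pending operation (C) were all tried; none helps
sample order A, B, D, E (pending dropped) stalls at step 1 — A read() → 22 has no legal effect
sample order B, A, D, E (pending dropped) stalls at step 2 — A read() → 22 has no legal effect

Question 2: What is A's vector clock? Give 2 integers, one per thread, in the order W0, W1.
Answer: (2, 1)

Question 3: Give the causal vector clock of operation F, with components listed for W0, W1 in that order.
Answer: (2, 4)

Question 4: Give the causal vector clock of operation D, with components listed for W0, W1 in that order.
Answer: (2, 2)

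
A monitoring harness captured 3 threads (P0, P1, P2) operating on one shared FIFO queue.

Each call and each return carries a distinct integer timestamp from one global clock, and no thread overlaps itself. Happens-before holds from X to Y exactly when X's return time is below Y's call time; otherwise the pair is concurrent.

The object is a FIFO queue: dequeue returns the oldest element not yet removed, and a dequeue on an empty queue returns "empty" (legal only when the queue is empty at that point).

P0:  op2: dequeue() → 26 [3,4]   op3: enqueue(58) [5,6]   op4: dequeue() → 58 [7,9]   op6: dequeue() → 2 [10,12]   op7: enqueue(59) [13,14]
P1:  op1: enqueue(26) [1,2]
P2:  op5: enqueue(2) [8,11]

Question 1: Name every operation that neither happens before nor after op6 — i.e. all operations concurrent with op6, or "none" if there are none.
Answer: op5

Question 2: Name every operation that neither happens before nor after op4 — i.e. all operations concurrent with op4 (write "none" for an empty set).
Answer: op5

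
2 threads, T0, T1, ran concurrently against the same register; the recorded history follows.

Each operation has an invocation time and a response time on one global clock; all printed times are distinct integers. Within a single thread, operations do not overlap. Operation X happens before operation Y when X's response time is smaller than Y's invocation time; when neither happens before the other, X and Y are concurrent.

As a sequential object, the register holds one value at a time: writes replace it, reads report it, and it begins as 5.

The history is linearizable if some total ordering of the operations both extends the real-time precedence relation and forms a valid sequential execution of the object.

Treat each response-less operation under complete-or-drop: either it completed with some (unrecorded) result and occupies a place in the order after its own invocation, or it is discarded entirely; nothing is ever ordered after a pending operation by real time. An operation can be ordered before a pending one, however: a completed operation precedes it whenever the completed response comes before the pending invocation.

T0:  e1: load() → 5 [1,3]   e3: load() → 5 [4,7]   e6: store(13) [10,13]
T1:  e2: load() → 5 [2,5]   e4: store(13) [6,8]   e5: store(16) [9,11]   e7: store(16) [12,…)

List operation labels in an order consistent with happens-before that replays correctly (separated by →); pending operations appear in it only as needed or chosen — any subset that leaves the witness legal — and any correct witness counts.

1. e1 load() → 5, leaving value 5
2. e2 load() → 5, leaving value 5
3. e3 load() → 5, leaving value 5
4. e4 store(13), leaving value 13
5. e5 store(16), leaving value 16
6. e6 store(13), leaving value 13

e1 → e2 → e3 → e4 → e5 → e6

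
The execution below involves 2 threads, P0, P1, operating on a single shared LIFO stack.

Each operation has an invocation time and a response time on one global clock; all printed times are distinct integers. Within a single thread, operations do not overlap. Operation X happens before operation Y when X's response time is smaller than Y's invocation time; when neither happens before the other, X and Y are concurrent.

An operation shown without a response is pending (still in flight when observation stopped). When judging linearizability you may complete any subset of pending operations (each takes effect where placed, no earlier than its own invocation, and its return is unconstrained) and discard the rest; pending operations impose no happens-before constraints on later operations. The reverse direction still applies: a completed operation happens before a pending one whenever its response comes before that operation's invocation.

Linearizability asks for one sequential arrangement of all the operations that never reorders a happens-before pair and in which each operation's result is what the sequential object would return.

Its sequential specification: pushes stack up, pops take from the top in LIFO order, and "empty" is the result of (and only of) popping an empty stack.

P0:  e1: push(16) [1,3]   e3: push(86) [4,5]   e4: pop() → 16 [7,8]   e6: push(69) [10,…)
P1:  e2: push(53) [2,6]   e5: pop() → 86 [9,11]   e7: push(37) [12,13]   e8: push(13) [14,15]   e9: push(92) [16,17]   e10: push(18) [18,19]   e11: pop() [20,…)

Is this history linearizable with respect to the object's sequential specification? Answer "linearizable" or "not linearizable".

already the first 8 events (up to e4's response at time 8) admit no linearization; the first 7 still do
3 orders of the 4 completed LIFO stack ops respect real time; none is legal
sample order e1, e2, e3, e4 stalls at step 4 — e4 pop() → 16 has no legal effect
sample order e1, e3, e2, e4 stalls at step 4 — e4 pop() → 16 has no legal effect

not linearizable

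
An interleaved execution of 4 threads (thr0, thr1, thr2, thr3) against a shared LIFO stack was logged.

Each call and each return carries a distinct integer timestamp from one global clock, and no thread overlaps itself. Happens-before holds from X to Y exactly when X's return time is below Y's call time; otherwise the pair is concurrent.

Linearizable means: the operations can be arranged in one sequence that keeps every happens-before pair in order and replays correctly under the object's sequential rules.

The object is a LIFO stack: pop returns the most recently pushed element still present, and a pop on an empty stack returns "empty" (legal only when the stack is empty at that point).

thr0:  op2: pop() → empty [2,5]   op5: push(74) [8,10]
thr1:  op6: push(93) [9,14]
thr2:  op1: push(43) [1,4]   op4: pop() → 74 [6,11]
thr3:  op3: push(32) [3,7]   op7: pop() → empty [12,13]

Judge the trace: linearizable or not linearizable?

cut after 12 events: linearizable; cut after 13 events (op7 responds, time 13): not linearizable
checked exhaustively: 14 real-time-consistent orders of 6 completed operations, zero legal LIFO stack replays
no escape via the 1 pending operation (op6): every completion choice fails
sample order op1, op2, op3, op4, op5, op7 (pending dropped) stalls at step 2 — op2 pop() → empty has no legal effect
sample order op1, op2, op3, op5, op4, op7 (pending dropped) stalls at step 2 — op2 pop() → empty has no legal effect

not linearizable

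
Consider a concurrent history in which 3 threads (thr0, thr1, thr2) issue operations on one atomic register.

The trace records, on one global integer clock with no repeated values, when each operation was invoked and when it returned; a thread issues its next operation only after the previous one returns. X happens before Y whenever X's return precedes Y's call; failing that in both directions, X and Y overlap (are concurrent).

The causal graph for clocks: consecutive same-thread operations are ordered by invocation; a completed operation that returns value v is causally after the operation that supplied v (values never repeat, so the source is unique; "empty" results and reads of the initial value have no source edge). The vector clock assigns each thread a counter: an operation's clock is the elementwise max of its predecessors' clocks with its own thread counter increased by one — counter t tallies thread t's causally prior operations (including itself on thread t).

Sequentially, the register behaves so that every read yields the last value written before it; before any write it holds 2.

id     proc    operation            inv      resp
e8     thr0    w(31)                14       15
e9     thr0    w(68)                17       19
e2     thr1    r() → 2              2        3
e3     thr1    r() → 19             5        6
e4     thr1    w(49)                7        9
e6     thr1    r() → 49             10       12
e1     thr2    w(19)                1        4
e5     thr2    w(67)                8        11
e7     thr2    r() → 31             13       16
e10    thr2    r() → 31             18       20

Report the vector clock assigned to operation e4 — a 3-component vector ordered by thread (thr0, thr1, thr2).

(0, 3, 1)

no predecessors for e1 (invoked 1): thr2 increments from zero → (0, 0, 1)
no predecessors for e2 (invoked 2): thr1 increments from zero → (0, 1, 0)
no predecessors for e8 (invoked 14): thr0 increments from zero → (1, 0, 0)
e5 (invocation 8): componentwise max over VC(e1)=(0, 0, 1), +1 at thr2, giving (0, 0, 2)
e9 (invocation 17): componentwise max over VC(e8)=(1, 0, 0), +1 at thr0, giving (2, 0, 0)
e3 (invocation 5): componentwise max over VC(e1)=(0, 0, 1), VC(e2)=(0, 1, 0), +1 at thr1, giving (0, 2, 1)
e4 (invocation 7): componentwise max over VC(e3)=(0, 2, 1), +1 at thr1, giving (0, 3, 1)
e7 (invocation 13): componentwise max over VC(e5)=(0, 0, 2), VC(e8)=(1, 0, 0), +1 at thr2, giving (1, 0, 3)
e6 (invocation 10): componentwise max over VC(e4)=(0, 3, 1), +1 at thr1, giving (0, 4, 1)
e10 (invocation 18): componentwise max over VC(e7)=(1, 0, 3), VC(e8)=(1, 0, 0), +1 at thr2, giving (1, 0, 4)
target: VC(e4) = (0, 3, 1)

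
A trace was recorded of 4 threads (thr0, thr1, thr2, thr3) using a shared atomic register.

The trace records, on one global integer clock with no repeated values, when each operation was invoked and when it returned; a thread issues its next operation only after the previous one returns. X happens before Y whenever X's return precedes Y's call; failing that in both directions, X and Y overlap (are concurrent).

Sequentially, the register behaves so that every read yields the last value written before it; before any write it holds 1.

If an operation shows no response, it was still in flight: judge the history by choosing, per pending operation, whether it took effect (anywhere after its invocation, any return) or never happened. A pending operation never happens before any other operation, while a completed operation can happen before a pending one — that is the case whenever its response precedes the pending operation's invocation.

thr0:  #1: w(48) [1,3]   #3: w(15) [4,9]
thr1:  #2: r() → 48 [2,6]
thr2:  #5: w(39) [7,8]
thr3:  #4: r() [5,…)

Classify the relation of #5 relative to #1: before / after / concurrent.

after

#5 spans [7,8], #1 spans [1,3]
resp(#1)=3 < inv(#5)=7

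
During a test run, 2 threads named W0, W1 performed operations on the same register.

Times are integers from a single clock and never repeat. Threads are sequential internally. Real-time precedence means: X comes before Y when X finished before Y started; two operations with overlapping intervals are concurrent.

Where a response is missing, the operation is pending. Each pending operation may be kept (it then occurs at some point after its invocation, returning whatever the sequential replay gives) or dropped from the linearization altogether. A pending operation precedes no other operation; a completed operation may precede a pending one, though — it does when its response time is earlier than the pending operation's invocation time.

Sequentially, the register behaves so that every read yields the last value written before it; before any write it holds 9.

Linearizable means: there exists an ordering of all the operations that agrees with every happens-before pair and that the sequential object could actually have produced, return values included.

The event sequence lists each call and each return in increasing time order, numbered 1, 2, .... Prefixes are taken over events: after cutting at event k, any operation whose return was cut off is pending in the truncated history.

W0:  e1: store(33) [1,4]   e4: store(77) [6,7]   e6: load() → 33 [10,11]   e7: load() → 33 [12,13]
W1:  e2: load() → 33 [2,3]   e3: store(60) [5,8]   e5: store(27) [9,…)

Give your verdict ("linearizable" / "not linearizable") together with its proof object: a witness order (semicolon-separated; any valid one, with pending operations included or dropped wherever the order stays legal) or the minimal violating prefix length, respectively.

not linearizable — minimal violating prefix: 11 events

the violation lands at event 11, e6's response at time 11: events 1..10 linearize, events 1..11 do not
5 completed operations, 4 real-time-consistent orders — every register replay fails
include/drop combinations of the 1 pending operation (e5) were all tried; none helps
e.g. e1, e2, e3, e4, e6 (pending dropped): illegal at step 5, since e6 load() → 33 cannot apply there
e.g. e1, e2, e4, e3, e6 (pending dropped): illegal at step 5, since e6 load() → 33 cannot apply there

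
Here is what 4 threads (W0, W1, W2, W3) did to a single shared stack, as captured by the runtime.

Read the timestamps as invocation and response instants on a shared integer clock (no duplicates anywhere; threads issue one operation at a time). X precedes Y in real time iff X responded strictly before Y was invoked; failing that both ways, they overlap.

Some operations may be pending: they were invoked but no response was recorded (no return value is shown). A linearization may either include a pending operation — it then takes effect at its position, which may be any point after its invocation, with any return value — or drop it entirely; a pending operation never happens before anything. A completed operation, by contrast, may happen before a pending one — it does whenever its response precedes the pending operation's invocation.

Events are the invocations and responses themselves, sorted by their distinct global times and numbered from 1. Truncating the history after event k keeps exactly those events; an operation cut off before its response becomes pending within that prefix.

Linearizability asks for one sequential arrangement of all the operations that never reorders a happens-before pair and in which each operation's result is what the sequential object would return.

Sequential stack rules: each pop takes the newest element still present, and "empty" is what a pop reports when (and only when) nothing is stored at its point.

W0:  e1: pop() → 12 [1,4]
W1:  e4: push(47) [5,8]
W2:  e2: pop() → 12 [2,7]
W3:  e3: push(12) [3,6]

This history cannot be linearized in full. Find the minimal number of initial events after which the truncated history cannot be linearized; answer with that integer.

a valid linearization of events 1..6 exists, for instance e2, e3, e1:
step 1: e2 pop() (pending, included) — stack <>
step 2: e3 push(12) — stack <12>
step 3: e1 pop() → 12 — stack <>
with event 7 included (e2 responding at time 7), all real-time-consistent orders fail
completion choices over the 1 pending operation (e4) were checked; none helps
take e1, e2, e3 (pending dropped): step 1 already fails, because e1 pop() → 12 cannot occur there
take e1, e3, e2 (pending dropped): step 1 already fails, because e1 pop() → 12 cannot occur there

7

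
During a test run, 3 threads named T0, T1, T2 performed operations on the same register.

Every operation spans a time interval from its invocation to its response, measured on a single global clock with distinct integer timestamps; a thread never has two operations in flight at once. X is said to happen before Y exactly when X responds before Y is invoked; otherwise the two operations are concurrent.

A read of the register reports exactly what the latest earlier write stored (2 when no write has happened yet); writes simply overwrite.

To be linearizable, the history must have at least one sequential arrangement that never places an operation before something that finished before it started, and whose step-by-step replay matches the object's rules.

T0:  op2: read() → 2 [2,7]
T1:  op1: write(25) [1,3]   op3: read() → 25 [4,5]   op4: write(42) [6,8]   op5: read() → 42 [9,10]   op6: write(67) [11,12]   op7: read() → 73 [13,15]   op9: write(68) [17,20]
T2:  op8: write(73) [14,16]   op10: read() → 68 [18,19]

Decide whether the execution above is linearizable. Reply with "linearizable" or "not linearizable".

one valid linearization: op2, op1, op3, op4, op5, op6, op8, op7, op9, op10
after step 1 (op2 read() → 2): value 2
after step 2 (op1 write(25)): value 25
after step 3 (op3 read() → 25): value 25
after step 4 (op4 write(42)): value 42
after step 5 (op5 read() → 42): value 42
after step 6 (op6 write(67)): value 67
after step 7 (op8 write(73)): value 73
after step 8 (op7 read() → 73): value 73
after step 9 (op9 write(68)): value 68
after step 10 (op10 read() → 68): value 68

linearizable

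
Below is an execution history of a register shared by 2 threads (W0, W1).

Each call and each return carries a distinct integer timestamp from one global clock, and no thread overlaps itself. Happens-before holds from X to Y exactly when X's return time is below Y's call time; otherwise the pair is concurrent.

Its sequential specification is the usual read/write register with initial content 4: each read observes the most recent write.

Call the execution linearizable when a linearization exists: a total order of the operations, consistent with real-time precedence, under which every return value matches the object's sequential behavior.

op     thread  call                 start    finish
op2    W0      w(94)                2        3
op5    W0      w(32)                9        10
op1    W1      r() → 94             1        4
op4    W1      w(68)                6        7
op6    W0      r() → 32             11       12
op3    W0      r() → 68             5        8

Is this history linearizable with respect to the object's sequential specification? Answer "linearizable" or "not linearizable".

linearizable

one valid linearization: op2, op1, op4, op3, op5, op6
1. op2 w(94), leaving value 94
2. op1 r() → 94, leaving value 94
3. op4 w(68), leaving value 68
4. op3 r() → 68, leaving value 68
5. op5 w(32), leaving value 32
6. op6 r() → 32, leaving value 32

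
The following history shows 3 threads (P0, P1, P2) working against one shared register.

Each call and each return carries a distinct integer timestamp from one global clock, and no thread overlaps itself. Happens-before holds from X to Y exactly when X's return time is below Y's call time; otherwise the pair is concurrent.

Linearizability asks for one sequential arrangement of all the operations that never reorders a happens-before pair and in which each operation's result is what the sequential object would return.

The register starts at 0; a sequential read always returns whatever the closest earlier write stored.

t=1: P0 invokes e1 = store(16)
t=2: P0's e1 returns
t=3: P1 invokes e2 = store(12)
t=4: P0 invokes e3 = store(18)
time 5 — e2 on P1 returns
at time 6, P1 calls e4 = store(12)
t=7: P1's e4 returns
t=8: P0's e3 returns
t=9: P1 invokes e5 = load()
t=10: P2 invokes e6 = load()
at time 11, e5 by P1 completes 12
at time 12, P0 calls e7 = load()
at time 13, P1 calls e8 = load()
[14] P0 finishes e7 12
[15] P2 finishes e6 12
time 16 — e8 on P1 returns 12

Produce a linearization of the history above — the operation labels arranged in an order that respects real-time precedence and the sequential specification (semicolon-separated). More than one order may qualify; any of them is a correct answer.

e1; e2; e3; e4; e5; e6; e7; e8

1. e1 store(16), leaving value 16
2. e2 store(12), leaving value 12
3. e3 store(18), leaving value 18
4. e4 store(12), leaving value 12
5. e5 load() → 12, leaving value 12
6. e6 load() → 12, leaving value 12
7. e7 load() → 12, leaving value 12
8. e8 load() → 12, leaving value 12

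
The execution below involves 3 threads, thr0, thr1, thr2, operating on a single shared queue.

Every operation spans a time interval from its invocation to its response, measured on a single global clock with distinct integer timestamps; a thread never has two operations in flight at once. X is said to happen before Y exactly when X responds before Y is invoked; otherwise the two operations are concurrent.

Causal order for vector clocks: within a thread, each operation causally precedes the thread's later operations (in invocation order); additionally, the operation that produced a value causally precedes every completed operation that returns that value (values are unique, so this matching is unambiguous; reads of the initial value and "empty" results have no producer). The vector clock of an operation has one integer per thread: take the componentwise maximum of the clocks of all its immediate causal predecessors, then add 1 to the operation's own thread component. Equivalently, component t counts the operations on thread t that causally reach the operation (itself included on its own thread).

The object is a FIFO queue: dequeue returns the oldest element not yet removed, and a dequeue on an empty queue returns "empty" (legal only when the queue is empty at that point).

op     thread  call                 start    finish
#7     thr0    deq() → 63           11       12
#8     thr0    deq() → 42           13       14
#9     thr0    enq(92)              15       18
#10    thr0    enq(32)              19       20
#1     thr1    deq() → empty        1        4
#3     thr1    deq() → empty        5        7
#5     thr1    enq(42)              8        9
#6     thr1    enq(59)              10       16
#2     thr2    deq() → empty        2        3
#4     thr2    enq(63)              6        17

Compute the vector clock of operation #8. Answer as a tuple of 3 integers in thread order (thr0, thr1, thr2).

(2, 3, 2)

VC(#2, invoked at 2): no causal predecessors; +1 on thr2 → (0, 0, 1)
VC(#1, invoked at 1): no causal predecessors; +1 on thr1 → (0, 1, 0)
merge at #4 (invoked 6): VC(#2)=(0, 0, 1), own-thread bump on thr2 → (0, 0, 2)
merge at #3 (invoked 5): VC(#1)=(0, 1, 0), own-thread bump on thr1 → (0, 2, 0)
merge at #5 (invoked 8): VC(#3)=(0, 2, 0), own-thread bump on thr1 → (0, 3, 0)
merge at #7 (invoked 11): VC(#4)=(0, 0, 2), own-thread bump on thr0 → (1, 0, 2)
merge at #6 (invoked 10): VC(#5)=(0, 3, 0), own-thread bump on thr1 → (0, 4, 0)
merge at #8 (invoked 13): VC(#5)=(0, 3, 0), VC(#7)=(1, 0, 2), own-thread bump on thr0 → (2, 3, 2)
merge at #9 (invoked 15): VC(#8)=(2, 3, 2), own-thread bump on thr0 → (3, 3, 2)
merge at #10 (invoked 19): VC(#9)=(3, 3, 2), own-thread bump on thr0 → (4, 3, 2)
target: VC(#8) = (2, 3, 2)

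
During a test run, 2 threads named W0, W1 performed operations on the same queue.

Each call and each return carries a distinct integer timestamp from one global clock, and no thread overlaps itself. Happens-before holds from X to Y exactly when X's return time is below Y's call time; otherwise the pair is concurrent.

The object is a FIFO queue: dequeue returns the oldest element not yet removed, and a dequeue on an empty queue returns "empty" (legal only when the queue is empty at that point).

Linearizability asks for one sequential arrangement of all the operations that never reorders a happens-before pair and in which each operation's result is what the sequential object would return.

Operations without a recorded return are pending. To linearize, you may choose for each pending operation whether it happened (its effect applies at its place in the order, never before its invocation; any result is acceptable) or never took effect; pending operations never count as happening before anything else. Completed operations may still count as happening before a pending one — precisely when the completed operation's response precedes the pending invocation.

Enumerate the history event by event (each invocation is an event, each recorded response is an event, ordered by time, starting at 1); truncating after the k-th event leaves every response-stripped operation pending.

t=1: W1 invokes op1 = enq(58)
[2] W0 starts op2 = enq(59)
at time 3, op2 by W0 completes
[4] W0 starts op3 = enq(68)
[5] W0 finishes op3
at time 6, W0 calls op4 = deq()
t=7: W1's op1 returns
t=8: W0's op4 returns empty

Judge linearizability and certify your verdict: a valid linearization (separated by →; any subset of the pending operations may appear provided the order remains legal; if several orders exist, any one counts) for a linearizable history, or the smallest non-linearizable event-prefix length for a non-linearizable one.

prefix check: 1..7 passes, 1..8 fails once op4's time-8 response joins
no legal order exists: 4 real-time-consistent candidates over 4 completed queue operations, all rejected
take op1, op2, op3, op4: step 4 already fails, because op4 deq() → empty cannot occur there
take op2, op1, op3, op4: step 4 already fails, because op4 deq() → empty cannot occur there

not linearizable — minimal violating prefix: 8 events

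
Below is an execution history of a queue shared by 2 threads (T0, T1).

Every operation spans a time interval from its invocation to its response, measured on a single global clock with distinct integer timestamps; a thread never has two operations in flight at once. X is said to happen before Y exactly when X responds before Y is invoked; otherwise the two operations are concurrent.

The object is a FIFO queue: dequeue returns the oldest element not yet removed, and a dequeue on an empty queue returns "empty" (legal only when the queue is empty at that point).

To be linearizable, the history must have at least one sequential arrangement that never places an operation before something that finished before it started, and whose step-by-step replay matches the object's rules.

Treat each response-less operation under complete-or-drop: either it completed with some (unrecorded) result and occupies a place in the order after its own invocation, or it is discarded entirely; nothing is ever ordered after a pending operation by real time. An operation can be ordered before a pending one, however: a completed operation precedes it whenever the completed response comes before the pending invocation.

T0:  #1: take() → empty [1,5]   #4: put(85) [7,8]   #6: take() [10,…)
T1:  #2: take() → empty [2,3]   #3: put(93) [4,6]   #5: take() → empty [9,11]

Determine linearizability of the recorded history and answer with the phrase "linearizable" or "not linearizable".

not linearizable

the violation lands at event 11, #5's response at time 11: events 1..10 linearize, events 1..11 do not
checked exhaustively: 3 real-time-consistent orders of 5 completed operations, zero legal queue replays
no completion choice of the 1 pending operation (#6) rescues it — every subset was tried
for example #1, #2, #3, #4, #5 (pending dropped) fails at step 5: #5 take() → empty is not legal there
for example #2, #1, #3, #4, #5 (pending dropped) fails at step 5: #5 take() → empty is not legal there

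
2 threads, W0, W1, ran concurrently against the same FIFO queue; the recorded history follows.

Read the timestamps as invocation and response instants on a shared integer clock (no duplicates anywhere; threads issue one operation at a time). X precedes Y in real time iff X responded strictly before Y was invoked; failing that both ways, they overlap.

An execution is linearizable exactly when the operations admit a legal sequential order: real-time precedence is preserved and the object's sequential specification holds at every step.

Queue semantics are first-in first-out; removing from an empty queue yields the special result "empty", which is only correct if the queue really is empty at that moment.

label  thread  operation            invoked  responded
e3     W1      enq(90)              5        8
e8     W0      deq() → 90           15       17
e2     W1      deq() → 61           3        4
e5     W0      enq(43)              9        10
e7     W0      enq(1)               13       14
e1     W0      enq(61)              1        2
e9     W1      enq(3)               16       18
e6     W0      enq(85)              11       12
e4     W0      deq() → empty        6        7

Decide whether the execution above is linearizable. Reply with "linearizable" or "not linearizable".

a witness: e1, e2, e4, e3, e5, e6, e7, e8, e9
1. e1 enq(61), leaving queue <61>
2. e2 deq() → 61, leaving queue <>
3. e4 deq() → empty, leaving queue <>
4. e3 enq(90), leaving queue <90>
5. e5 enq(43), leaving queue <90,43>
6. e6 enq(85), leaving queue <90,43,85>
7. e7 enq(1), leaving queue <90,43,85,1>
8. e8 deq() → 90, leaving queue <43,85,1>
9. e9 enq(3), leaving queue <43,85,1,3>

linearizable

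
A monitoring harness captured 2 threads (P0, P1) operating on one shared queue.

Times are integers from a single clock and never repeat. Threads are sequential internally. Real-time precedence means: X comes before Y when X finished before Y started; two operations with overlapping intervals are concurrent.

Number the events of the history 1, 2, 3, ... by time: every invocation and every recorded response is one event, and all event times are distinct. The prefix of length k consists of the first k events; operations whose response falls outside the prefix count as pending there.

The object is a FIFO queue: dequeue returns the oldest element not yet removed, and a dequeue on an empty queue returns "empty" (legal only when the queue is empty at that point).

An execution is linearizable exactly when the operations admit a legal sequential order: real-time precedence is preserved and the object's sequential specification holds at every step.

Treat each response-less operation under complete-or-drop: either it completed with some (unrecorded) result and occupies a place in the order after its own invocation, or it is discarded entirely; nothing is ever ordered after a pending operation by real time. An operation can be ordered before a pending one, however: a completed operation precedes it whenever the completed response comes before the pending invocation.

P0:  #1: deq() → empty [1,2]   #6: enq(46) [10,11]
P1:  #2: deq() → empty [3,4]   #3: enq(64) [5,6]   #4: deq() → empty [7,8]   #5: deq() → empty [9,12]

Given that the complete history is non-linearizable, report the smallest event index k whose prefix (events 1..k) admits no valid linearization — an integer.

8

events 1..7 are linearizable; a witness order is #1, #2, #3:
step 1: #1 deq() → empty — queue <>
step 2: #2 deq() → empty — queue <>
step 3: #3 enq(64) — queue <64>
event 8 — #4's response, time 8 — after it, nothing linearizes
e.g. #1, #2, #3, #4: illegal at step 4, since #4 deq() → empty cannot apply there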